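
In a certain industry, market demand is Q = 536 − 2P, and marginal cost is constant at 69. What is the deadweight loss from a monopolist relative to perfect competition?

DWL = 9900.25

Inverting demand: P = 268 − 0.5Q.
Under competition P = MC = 69, so Q = (268 − 69)/0.5 = 398.
A monopolist chooses Q where MR = MC. MR = 268 − Q; setting this equal to 69 gives Q = 199 and P = 168.5.
DWL is the triangle between Q = 199 and Q = 398: ½·(398 − 199)·(168.5 − 69) = 9900.25.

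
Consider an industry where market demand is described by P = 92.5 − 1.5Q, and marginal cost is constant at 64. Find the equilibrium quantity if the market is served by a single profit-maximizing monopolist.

Q = 9.5

The monopolist equates marginal revenue to marginal cost: 92.5 − 3Q = 64, so Q = 9.5. From demand, P = 78.25.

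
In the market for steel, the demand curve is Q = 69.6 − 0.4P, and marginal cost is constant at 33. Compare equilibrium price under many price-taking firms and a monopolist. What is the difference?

Inverting demand: P = 174 − 2.5Q.
Competitive firms price at marginal cost: P = 33, giving Q = 56.4.
A monopolist chooses Q where MR = MC. MR = 174 − 5Q; setting this equal to 33 gives Q = 28.2 and P = 103.5.
Change in equilibrium price: 103.5 − 33 = 70.5.

P rises by 70.5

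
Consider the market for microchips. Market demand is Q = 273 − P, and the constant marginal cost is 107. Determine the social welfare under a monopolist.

Inverting demand: P = 273 − Q.
Monopoly sets MR = MC: 273 − 2Q = 107 ⇒ Q = 83, P = 273 − 83 = 190.
CS = ½·(273 − 190)·83 = 3444.5; PS = (190 − 107)·83 = 6889; TS = 10333.5.

TS = 10333.5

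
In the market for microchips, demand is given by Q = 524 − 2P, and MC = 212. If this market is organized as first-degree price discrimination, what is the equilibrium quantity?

Inverting demand: P = 262 − 0.5Q.
Under first-degree price discrimination the firm charges each unit its demand price and produces up to where P = MC, i.e. Q = 100. Consumer surplus is zero; producer surplus equals total surplus.

Q = 100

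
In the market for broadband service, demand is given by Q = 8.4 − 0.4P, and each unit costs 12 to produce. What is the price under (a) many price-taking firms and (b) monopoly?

Competition: P = 12; Monopoly: P = 16.5

Inverting demand: P = 21 − 2.5Q.
Competitive firms price at marginal cost: P = 12, giving Q = 3.6.
Monopoly sets MR = MC: 21 − 5Q = 12 ⇒ Q = 1.8, P = 21 − 2.5·1.8 = 16.5.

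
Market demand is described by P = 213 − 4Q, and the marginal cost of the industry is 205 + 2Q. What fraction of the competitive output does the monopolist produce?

Q_m/Q_c = 0.6

The monopolist equates marginal revenue to marginal cost: 213 − 8Q = 205 + 2Q, so Q = 0.8. From demand, P = 209.8.
Competitive equilibrium sets price equal to marginal cost: 213 − 4Q = 205 + 2Q, so Q = 4/3 and P = 623/3.
Ratio Q_m/Q_c = 0.8/(4/3) = 0.6.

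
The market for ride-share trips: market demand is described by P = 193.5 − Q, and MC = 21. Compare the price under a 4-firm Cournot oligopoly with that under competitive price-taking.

Cournot: P = 55.5; Competition: P = 21

With 4 symmetric Cournot firms, each firm's FOC gives 193.5 − 5q = 21, so q = 34.5, Q = 4·34.5 = 138, and P = 55.5.
Under competition P = MC = 21, so Q = (193.5 − 21)/1 = 172.5.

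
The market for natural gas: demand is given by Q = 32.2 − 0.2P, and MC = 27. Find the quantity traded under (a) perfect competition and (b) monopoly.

Inverting demand: P = 161 − 5Q.
Under competition P = MC = 27, so Q = (161 − 27)/5 = 26.8.
The monopolist equates marginal revenue to marginal cost: 161 − 10Q = 27, so Q = 13.4. From demand, P = 94.

Competition: Q = 26.8; Monopoly: Q = 13.4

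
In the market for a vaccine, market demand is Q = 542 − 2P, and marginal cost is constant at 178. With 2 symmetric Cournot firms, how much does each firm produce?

q_i = 62

Inverting demand: P = 271 − 0.5Q.
Cournot with 2 identical firms: the symmetric best-response condition is 271 − 1.5q = 178. Each firm produces q = 62, total output Q = 124, price P = 209.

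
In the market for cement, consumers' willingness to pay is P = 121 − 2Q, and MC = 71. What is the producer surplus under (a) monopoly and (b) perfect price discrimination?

Monopoly: PS = 312.5; Perfect PD: PS = 625

Monopoly sets MR = MC: 121 − 4Q = 71 ⇒ Q = 12.5, P = 121 − 2·12.5 = 96.
PS = (96 − 71)·12.5 = 312.5.
Under first-degree price discrimination the firm charges each unit its demand price and produces up to where P = MC, i.e. Q = 25. Consumer surplus is zero; producer surplus equals total surplus.
PS = ½·(121 − 71)·25 = 625.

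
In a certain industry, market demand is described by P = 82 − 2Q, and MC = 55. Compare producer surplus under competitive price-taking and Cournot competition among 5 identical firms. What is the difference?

PS rises by 50.625

Perfect competition: P = MC = 55, so 82 − 2Q = 55 and Q = 13.5.
PS = (55 − 55)·13.5 = 0.
Cournot with 5 identical firms: the symmetric best-response condition is 82 − 12q = 55. Each firm produces q = 2.25, total output Q = 11.25, price P = 59.5.
PS = (59.5 − 55)·11.25 = 50.625.
Change in producer surplus: 50.625 − 0 = 50.625.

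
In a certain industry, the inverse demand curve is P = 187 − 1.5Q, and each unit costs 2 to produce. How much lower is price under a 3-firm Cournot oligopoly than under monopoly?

Price falls by 46.25

The monopolist equates marginal revenue to marginal cost: 187 − 3Q = 2, so Q = 185/3. From demand, P = 94.5.
Cournot with 3 identical firms: the symmetric best-response condition is 187 − 6q = 2. Each firm produces q = 185/6, total output Q = 92.5, price P = 48.25.
Change in price: 48.25 − 94.5 = −46.25.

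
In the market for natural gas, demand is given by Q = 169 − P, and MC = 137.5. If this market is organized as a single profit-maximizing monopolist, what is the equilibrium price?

Inverting demand: P = 169 − Q.
The monopolist equates marginal revenue to marginal cost: 169 − 2Q = 137.5, so Q = 15.75. From demand, P = 153.25.

P = 153.25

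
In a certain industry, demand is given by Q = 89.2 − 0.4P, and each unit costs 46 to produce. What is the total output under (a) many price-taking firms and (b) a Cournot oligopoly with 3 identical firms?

Competition: Q = 70.8; Cournot: Q = 53.1

Inverting demand: P = 223 − 2.5Q.
Competitive firms price at marginal cost: P = 46, giving Q = 70.8.
Cournot with 3 identical firms: the symmetric best-response condition is 223 − 10q = 46. Each firm produces q = 17.7, total output Q = 53.1, price P = 90.25.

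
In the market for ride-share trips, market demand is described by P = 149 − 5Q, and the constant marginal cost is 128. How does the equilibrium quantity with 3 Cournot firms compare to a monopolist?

Cournot with 3 identical firms: the symmetric best-response condition is 149 − 20q = 128. Each firm produces q = 1.05, total output Q = 3.15, price P = 133.25.
A monopolist chooses Q where MR = MC. MR = 149 − 10Q; setting this equal to 128 gives Q = 2.1 and P = 138.5.

Cournot: Q = 3.15; Monopoly: Q = 2.1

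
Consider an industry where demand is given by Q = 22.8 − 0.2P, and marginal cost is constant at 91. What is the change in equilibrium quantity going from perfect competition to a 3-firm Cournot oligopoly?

Equilibrium quantity falls by 1.15

Inverting demand: P = 114 − 5Q.
Perfect competition: P = MC = 91, so 114 − 5Q = 91 and Q = 4.6.
In a 3-firm Cournot equilibrium, symmetry and the first-order condition give q = (114 − 91)/(20) = 1.15. So Q = 3.45 and P = 96.75.
Change in equilibrium quantity: 3.45 − 4.6 = −1.15.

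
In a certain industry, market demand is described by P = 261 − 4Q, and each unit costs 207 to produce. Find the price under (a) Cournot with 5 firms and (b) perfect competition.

Cournot: P = 216; Competition: P = 207

With 5 symmetric Cournot firms, each firm's FOC gives 261 − 24q = 207, so q = 2.25, Q = 5·2.25 = 11.25, and P = 216.
Competitive firms price at marginal cost: P = 207, giving Q = 13.5.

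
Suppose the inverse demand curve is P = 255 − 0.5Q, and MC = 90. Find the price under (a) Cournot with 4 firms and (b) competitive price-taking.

Cournot: P = 123; Competition: P = 90

In a 4-firm Cournot equilibrium, symmetry and the first-order condition give q = (255 − 90)/(2.5) = 66. So Q = 264 and P = 123.
Under competition P = MC = 90, so Q = (255 − 90)/0.5 = 330.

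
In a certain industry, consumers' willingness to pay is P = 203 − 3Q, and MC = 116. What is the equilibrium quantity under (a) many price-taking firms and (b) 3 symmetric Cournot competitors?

Competitive firms price at marginal cost: P = 116, giving Q = 29.
Cournot with 3 identical firms: the symmetric best-response condition is 203 − 12q = 116. Each firm produces q = 7.25, total output Q = 21.75, price P = 137.75.

Competition: Q = 29; Cournot: Q = 21.75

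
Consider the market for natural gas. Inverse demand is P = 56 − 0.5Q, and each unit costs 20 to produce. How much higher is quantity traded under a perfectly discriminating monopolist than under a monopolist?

The monopolist equates marginal revenue to marginal cost: 56 − Q = 20, so Q = 36. From demand, P = 38.
With perfect price discrimination, output is the efficient level Q = 72 (where demand meets MC), but every buyer pays their willingness to pay: CS = 0 and PS = total surplus.
Change in quantity traded: 72 − 36 = 36.

Quantity traded rises by 36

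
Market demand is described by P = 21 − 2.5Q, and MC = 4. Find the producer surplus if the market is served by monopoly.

PS = 28.9

A monopolist chooses Q where MR = MC. MR = 21 − 5Q; setting this equal to 4 gives Q = 3.4 and P = 12.5.
PS = (12.5 − 4)·3.4 = 28.9.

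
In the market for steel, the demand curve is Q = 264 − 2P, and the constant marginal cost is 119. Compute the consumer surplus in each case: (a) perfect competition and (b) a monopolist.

Inverting demand: P = 132 − 0.5Q.
Competitive firms price at marginal cost: P = 119, giving Q = 26.
CS = ½·(132 − 119)·26 = 169.
The monopolist equates marginal revenue to marginal cost: 132 − Q = 119, so Q = 13. From demand, P = 125.5.
CS = ½·(132 − 125.5)·13 = 42.25.

Competition: CS = 169; Monopoly: CS = 42.25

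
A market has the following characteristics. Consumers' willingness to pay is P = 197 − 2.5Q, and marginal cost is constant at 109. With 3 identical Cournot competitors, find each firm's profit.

π_i = 193.6

Cournot with 3 identical firms: the symmetric best-response condition is 197 − 10q = 109. Each firm produces q = 8.8, total output Q = 26.4, price P = 131.
Each firm's profit = (131 − 109)·8.8 = 193.6.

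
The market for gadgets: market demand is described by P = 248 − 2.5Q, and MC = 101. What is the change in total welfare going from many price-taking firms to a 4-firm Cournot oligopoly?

Under competition P = MC = 101, so Q = (248 − 101)/2.5 = 58.8.
CS = ½·(248 − 101)·58.8 = 4321.8; PS = (101 − 101)·58.8 = 0; TS = 4321.8.
Cournot with 4 identical firms: the symmetric best-response condition is 248 − 12.5q = 101. Each firm produces q = 11.76, total output Q = 47.04, price P = 130.4.
CS = ½·(248 − 130.4)·47.04 = 2765.952; PS = (130.4 − 101)·47.04 = 1382.976; TS = 4148.928.
Change in total welfare: 4148.928 − 4321.8 = −172.872.

Total welfare falls by 172.872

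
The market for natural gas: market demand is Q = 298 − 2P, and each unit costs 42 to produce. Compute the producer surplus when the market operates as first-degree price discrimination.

PS = 11449

Inverting demand: P = 149 − 0.5Q.
A perfectly discriminating monopolist sells every unit with P(Q) ≥ MC(Q), so output equals the competitive quantity Q = 214. Each buyer pays their reservation price, so CS = 0 and the firm captures all surplus.
PS = ½·(149 − 42)·214 = 11449.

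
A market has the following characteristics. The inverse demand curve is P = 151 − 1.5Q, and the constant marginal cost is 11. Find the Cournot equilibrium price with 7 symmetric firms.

Cournot with 7 identical firms: the symmetric best-response condition is 151 − 12q = 11. Each firm produces q = 35/3, total output Q = 245/3, price P = 28.5.

P = 28.5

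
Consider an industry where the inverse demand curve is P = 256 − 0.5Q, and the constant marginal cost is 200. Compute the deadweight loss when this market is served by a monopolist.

DWL = 784

Competitive firms price at marginal cost: P = 200, giving Q = 112.
The monopolist equates marginal revenue to marginal cost: 256 − Q = 200, so Q = 56. From demand, P = 228.
DWL is the triangle between Q = 56 and Q = 112: ½·(112 − 56)·(228 − 200) = 784.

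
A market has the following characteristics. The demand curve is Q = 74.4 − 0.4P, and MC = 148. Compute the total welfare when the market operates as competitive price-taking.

Inverting demand: P = 186 − 2.5Q.
Perfect competition: P = MC = 148, so 186 − 2.5Q = 148 and Q = 15.2.
CS = ½·(186 − 148)·15.2 = 288.8; PS = (148 − 148)·15.2 = 0; TS = 288.8.

TS = 288.8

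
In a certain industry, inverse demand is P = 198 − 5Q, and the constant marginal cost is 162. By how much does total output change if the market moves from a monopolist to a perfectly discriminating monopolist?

Total output rises by 3.6

A monopolist chooses Q where MR = MC. MR = 198 − 10Q; setting this equal to 162 gives Q = 3.6 and P = 180.
Under first-degree price discrimination the firm charges each unit its demand price and produces up to where P = MC, i.e. Q = 7.2. Consumer surplus is zero; producer surplus equals total surplus.
Change in total output: 7.2 − 3.6 = 3.6.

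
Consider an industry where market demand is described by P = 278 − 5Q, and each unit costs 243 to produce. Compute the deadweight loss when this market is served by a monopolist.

DWL = 30.625

Under competition P = MC = 243, so Q = (278 − 243)/5 = 7.
Monopoly sets MR = MC: 278 − 10Q = 243 ⇒ Q = 3.5, P = 278 − 5·3.5 = 260.5.
DWL is the triangle between Q = 3.5 and Q = 7: ½·(7 − 3.5)·(260.5 − 243) = 30.625.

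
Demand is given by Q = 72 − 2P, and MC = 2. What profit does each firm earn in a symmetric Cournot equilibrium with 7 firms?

π_i = 36.125

Inverting demand: P = 36 − 0.5Q.
With 7 symmetric Cournot firms, each firm's FOC gives 36 − 4q = 2, so q = 8.5, Q = 7·8.5 = 59.5, and P = 6.25.
Each firm's profit = (6.25 − 2)·8.5 = 36.125.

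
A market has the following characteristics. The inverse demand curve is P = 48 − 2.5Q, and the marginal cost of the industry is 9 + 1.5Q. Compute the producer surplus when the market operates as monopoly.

The monopolist equates marginal revenue to marginal cost: 48 − 5Q = 9 + 1.5Q, so Q = 6. From demand, P = 33.
PS = P·Q − VC(Q) = 33·6 − (9·6 + ½·1.5·6²) = 117.

PS = 117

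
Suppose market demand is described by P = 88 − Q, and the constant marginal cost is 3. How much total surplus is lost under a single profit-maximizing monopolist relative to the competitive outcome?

DWL = 903.125

Under competition P = MC = 3, so Q = (88 − 3)/1 = 85.
A monopolist chooses Q where MR = MC. MR = 88 − 2Q; setting this equal to 3 gives Q = 42.5 and P = 45.5.
DWL is the triangle between Q = 42.5 and Q = 85: ½·(85 − 42.5)·(45.5 − 3) = 903.125.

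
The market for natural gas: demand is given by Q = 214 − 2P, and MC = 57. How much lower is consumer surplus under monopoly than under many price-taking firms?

Inverting demand: P = 107 − 0.5Q.
Competitive firms price at marginal cost: P = 57, giving Q = 100.
CS = ½·(107 − 57)·100 = 2500.
A monopolist chooses Q where MR = MC. MR = 107 − Q; setting this equal to 57 gives Q = 50 and P = 82.
CS = ½·(107 − 82)·50 = 625.
Change in consumer surplus: 625 − 2500 = −1875.

Consumer surplus falls by 1875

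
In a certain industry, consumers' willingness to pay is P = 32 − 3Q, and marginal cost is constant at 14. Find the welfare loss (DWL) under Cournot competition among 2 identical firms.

DWL = 6

Perfect competition: P = MC = 14, so 32 − 3Q = 14 and Q = 6.
Cournot with 2 identical firms: the symmetric best-response condition is 32 − 9q = 14. Each firm produces q = 2, total output Q = 4, price P = 20.
DWL is the triangle between Q = 4 and Q = 6: ½·(6 − 4)·(20 − 14) = 6.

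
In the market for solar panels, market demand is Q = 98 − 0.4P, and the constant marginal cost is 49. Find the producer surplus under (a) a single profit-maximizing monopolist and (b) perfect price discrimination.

Monopoly: PS = 3841.6; Perfect PD: PS = 7683.2

Inverting demand: P = 245 − 2.5Q.
The monopolist equates marginal revenue to marginal cost: 245 − 5Q = 49, so Q = 39.2. From demand, P = 147.
PS = (147 − 49)·39.2 = 3841.6.
With perfect price discrimination, output is the efficient level Q = 78.4 (where demand meets MC), but every buyer pays their willingness to pay: CS = 0 and PS = total surplus.
PS = ½·(245 − 49)·78.4 = 7683.2.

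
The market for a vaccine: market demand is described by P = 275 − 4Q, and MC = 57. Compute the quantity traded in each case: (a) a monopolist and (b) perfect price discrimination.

Monopoly: Q = 27.25; Perfect PD: Q = 54.5

Monopoly sets MR = MC: 275 − 8Q = 57 ⇒ Q = 27.25, P = 275 − 4·27.25 = 166.
With perfect price discrimination, output is the efficient level Q = 54.5 (where demand meets MC), but every buyer pays their willingness to pay: CS = 0 and PS = total surplus.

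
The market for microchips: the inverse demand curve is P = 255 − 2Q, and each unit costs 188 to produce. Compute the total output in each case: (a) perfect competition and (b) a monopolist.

Competitive firms price at marginal cost: P = 188, giving Q = 33.5.
The monopolist equates marginal revenue to marginal cost: 255 − 4Q = 188, so Q = 16.75. From demand, P = 221.5.

Competition: Q = 33.5; Monopoly: Q = 16.75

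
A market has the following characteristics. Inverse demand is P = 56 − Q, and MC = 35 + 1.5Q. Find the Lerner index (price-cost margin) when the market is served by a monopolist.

Lerner index = 0.12

Monopoly sets MR = MC: 56 − 2Q = 35 + 1.5Q ⇒ Q = 6, P = 56 − 6 = 50.
Lerner index = (P − MC)/P = (50 − 44)/50 = 0.12.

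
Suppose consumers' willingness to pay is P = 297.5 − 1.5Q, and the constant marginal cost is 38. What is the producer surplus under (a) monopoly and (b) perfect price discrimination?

Monopoly: PS = 11223.375; Perfect PD: PS = 22446.75

Monopoly sets MR = MC: 297.5 − 3Q = 38 ⇒ Q = 86.5, P = 297.5 − 1.5·86.5 = 167.75.
PS = (167.75 − 38)·86.5 = 11223.375.
Under first-degree price discrimination the firm charges each unit its demand price and produces up to where P = MC, i.e. Q = 173. Consumer surplus is zero; producer surplus equals total surplus.
PS = ½·(297.5 − 38)·173 = 22446.75.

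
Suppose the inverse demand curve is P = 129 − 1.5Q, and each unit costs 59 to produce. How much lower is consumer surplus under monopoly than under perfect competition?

CS falls by 1225

Under competition P = MC = 59, so Q = (129 − 59)/1.5 = 140/3.
CS = ½·(129 − 59)·140/3 = 4900/3.
Monopoly sets MR = MC: 129 − 3Q = 59 ⇒ Q = 70/3, P = 129 − 1.5·70/3 = 94.
CS = ½·(129 − 94)·70/3 = 1225/3.
Change in consumer surplus: 1225/3 − 4900/3 = −1225.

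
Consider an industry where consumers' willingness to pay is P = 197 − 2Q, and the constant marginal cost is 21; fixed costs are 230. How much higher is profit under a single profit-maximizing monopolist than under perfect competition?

Perfect competition: P = MC = 21, so 197 − 2Q = 21 and Q = 88.
Profit = (21 − 21)·88 − 230 = −230.
A monopolist chooses Q where MR = MC. MR = 197 − 4Q; setting this equal to 21 gives Q = 44 and P = 109.
Profit = (109 − 21)·44 − 230 = 3642.
Change in profit: 3642 − −230 = 3872.

Profit rises by 3872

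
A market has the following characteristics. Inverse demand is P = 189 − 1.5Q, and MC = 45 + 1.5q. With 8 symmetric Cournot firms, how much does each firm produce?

q_i = 9.6

With 8 symmetric Cournot firms, each firm's FOC gives 189 − 13.5q = 45 + 1.5q, so q = 9.6, Q = 8·9.6 = 76.8, and P = 73.8.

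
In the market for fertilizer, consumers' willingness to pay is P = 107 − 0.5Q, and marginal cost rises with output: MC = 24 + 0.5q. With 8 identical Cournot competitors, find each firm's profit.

π_i = 206.67

In a 8-firm Cournot equilibrium, symmetry and the first-order condition give q = (107 − 24)/(5) = 16.6. So Q = 132.8 and P = 40.6.
Each firm's profit = 40.6·16.6 − (24·16.6 + ½·0.5·16.6²) = 206.67.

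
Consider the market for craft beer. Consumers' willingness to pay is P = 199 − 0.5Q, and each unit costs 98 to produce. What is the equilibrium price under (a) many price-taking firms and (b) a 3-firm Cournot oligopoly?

Perfect competition: P = MC = 98, so 199 − 0.5Q = 98 and Q = 202.
In a 3-firm Cournot equilibrium, symmetry and the first-order condition give q = (199 − 98)/(2) = 50.5. So Q = 151.5 and P = 123.25.

Competition: P = 98; Cournot: P = 123.25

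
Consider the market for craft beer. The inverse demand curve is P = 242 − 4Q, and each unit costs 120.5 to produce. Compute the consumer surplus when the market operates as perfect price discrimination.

CS = 0

With perfect price discrimination, output is the efficient level Q = 30.375 (where demand meets MC), but every buyer pays their willingness to pay: CS = 0 and PS = total surplus.
CS = 0.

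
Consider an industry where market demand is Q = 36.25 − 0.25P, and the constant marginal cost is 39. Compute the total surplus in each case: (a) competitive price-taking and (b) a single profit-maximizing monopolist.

Competition: TS = 1404.5; Monopoly: TS = 1053.375

Inverting demand: P = 145 − 4Q.
Under competition P = MC = 39, so Q = (145 − 39)/4 = 26.5.
CS = ½·(145 − 39)·26.5 = 1404.5; PS = (39 − 39)·26.5 = 0; TS = 1404.5.
A monopolist chooses Q where MR = MC. MR = 145 − 8Q; setting this equal to 39 gives Q = 13.25 and P = 92.
CS = ½·(145 − 92)·13.25 = 351.125; PS = (92 − 39)·13.25 = 702.25; TS = 1053.375.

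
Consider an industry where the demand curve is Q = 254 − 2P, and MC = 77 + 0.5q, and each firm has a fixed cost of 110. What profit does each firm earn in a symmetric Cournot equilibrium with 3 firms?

π_i = 190

Inverting demand: P = 127 − 0.5Q.
Cournot with 3 identical firms: the symmetric best-response condition is 127 − 2q = 77 + 0.5q. Each firm produces q = 20, total output Q = 60, price P = 97.
Each firm's profit = 97·20 − (77·20 + ½·0.5·20²) − 110 = 190.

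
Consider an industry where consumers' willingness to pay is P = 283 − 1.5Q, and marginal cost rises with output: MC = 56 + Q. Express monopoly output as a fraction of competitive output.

Q_m/Q_c = 0.625

Monopoly sets MR = MC: 283 − 3Q = 56 + Q ⇒ Q = 56.75, P = 283 − 1.5·56.75 = 197.875.
Competitive equilibrium sets price equal to marginal cost: 283 − 1.5Q = 56 + Q, so Q = 90.8 and P = 146.8.
Ratio Q_m/Q_c = 56.75/90.8 = 0.625.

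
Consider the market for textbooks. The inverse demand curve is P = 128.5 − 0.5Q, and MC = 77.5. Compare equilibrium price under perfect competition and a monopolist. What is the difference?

Competitive firms price at marginal cost: P = 77.5, giving Q = 102.
A monopolist chooses Q where MR = MC. MR = 128.5 − Q; setting this equal to 77.5 gives Q = 51 and P = 103.
Change in equilibrium price: 103 − 77.5 = 25.5.

P rises by 25.5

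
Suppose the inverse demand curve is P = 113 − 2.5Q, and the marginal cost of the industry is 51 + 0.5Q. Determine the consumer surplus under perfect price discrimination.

CS = 0

Under first-degree price discrimination the firm charges each unit its demand price and produces up to where P = MC, i.e. Q = 62/3. Consumer surplus is zero; producer surplus equals total surplus.
CS = 0.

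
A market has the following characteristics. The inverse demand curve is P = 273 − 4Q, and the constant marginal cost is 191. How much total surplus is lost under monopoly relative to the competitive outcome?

DWL = 210.125

Competitive firms price at marginal cost: P = 191, giving Q = 20.5.
A monopolist chooses Q where MR = MC. MR = 273 − 8Q; setting this equal to 191 gives Q = 10.25 and P = 232.
DWL is the triangle between Q = 10.25 and Q = 20.5: ½·(20.5 − 10.25)·(232 − 191) = 210.125.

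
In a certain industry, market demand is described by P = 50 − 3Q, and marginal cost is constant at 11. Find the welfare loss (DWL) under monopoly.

Competitive firms price at marginal cost: P = 11, giving Q = 13.
Monopoly sets MR = MC: 50 − 6Q = 11 ⇒ Q = 6.5, P = 50 − 3·6.5 = 30.5.
DWL is the triangle between Q = 6.5 and Q = 13: ½·(13 − 6.5)·(30.5 − 11) = 63.375.

DWL = 63.375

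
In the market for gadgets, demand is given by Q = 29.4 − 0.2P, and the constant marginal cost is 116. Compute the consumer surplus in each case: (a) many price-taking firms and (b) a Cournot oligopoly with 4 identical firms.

Competition: CS = 96.1; Cournot: CS = 61.504

Inverting demand: P = 147 − 5Q.
Perfect competition: P = MC = 116, so 147 − 5Q = 116 and Q = 6.2.
CS = ½·(147 − 116)·6.2 = 96.1.
With 4 symmetric Cournot firms, each firm's FOC gives 147 − 25q = 116, so q = 1.24, Q = 4·1.24 = 4.96, and P = 122.2.
CS = ½·(147 − 122.2)·4.96 = 61.504.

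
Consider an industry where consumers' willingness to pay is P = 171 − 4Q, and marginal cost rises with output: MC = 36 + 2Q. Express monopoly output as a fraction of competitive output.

Monopoly sets MR = MC: 171 − 8Q = 36 + 2Q ⇒ Q = 13.5, P = 171 − 4·13.5 = 117.
Competitive equilibrium sets price equal to marginal cost: 171 − 4Q = 36 + 2Q, so Q = 22.5 and P = 81.
Ratio Q_m/Q_c = 13.5/22.5 = 0.6.

Q_m/Q_c = 0.6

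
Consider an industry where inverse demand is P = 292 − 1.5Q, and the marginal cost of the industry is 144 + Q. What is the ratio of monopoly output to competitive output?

Monopoly sets MR = MC: 292 − 3Q = 144 + Q ⇒ Q = 37, P = 292 − 1.5·37 = 236.5.
Under competition P = MC: 292 − 1.5Q = 144 + Q ⇒ Q = 59.2, P = 203.2.
Ratio Q_m/Q_c = 37/59.2 = 0.625.

Q_m/Q_c = 0.625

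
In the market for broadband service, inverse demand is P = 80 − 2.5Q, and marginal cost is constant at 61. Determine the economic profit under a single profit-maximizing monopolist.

Profit = 36.1

Monopoly sets MR = MC: 80 − 5Q = 61 ⇒ Q = 3.8, P = 80 − 2.5·3.8 = 70.5.
Profit = (70.5 − 61)·3.8 = 36.1.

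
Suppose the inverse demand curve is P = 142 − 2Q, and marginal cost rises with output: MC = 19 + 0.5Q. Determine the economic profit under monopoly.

A monopolist chooses Q where MR = MC. MR = 142 − 4Q; setting this equal to 19 + 0.5Q gives Q = 82/3 and P = 262/3.
Profit = 262/3·82/3 − (19·82/3 + ½·0.5·(82/3)²) = 1681.

Profit = 1681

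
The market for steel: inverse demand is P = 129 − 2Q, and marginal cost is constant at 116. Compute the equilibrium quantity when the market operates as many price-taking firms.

Q = 6.5

Competitive firms price at marginal cost: P = 116, giving Q = 6.5.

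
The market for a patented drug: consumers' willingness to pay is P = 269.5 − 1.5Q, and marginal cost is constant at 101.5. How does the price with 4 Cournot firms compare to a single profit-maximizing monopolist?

Cournot: P = 135.1; Monopoly: P = 185.5

With 4 symmetric Cournot firms, each firm's FOC gives 269.5 − 7.5q = 101.5, so q = 22.4, Q = 4·22.4 = 89.6, and P = 135.1.
The monopolist equates marginal revenue to marginal cost: 269.5 − 3Q = 101.5, so Q = 56. From demand, P = 185.5.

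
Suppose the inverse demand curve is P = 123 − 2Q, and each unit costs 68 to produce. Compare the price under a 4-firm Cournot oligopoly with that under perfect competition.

Cournot: P = 79; Competition: P = 68

Cournot with 4 identical firms: the symmetric best-response condition is 123 − 10q = 68. Each firm produces q = 5.5, total output Q = 22, price P = 79.
Competitive firms price at marginal cost: P = 68, giving Q = 27.5.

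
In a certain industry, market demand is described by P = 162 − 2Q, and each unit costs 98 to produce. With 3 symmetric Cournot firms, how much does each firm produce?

With 3 symmetric Cournot firms, each firm's FOC gives 162 − 8q = 98, so q = 8, Q = 3·8 = 24, and P = 114.

q_i = 8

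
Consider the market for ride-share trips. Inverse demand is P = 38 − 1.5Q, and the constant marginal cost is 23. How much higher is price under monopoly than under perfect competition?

Price rises by 7.5

Under competition P = MC = 23, so Q = (38 − 23)/1.5 = 10.
A monopolist chooses Q where MR = MC. MR = 38 − 3Q; setting this equal to 23 gives Q = 5 and P = 30.5.
Change in price: 30.5 − 23 = 7.5.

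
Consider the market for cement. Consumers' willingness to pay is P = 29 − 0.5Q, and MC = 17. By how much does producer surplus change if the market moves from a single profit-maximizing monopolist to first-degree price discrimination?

PS rises by 72

A monopolist chooses Q where MR = MC. MR = 29 − Q; setting this equal to 17 gives Q = 12 and P = 23.
PS = (23 − 17)·12 = 72.
Under first-degree price discrimination the firm charges each unit its demand price and produces up to where P = MC, i.e. Q = 24. Consumer surplus is zero; producer surplus equals total surplus.
PS = ½·(29 − 17)·24 = 144.
Change in producer surplus: 144 − 72 = 72.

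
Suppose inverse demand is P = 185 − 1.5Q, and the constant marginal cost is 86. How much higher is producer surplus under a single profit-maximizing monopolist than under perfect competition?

PS rises by 1633.5

Perfect competition: P = MC = 86, so 185 − 1.5Q = 86 and Q = 66.
PS = (86 − 86)·66 = 0.
Monopoly sets MR = MC: 185 − 3Q = 86 ⇒ Q = 33, P = 185 − 1.5·33 = 135.5.
PS = (135.5 − 86)·33 = 1633.5.
Change in producer surplus: 1633.5 − 0 = 1633.5.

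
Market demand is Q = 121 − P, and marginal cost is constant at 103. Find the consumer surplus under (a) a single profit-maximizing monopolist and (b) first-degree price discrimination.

Monopoly: CS = 40.5; Perfect PD: CS = 0

Inverting demand: P = 121 − Q.
Monopoly sets MR = MC: 121 − 2Q = 103 ⇒ Q = 9, P = 121 − 9 = 112.
CS = ½·(121 − 112)·9 = 40.5.
A perfectly discriminating monopolist sells every unit with P(Q) ≥ MC(Q), so output equals the competitive quantity Q = 18. Each buyer pays their reservation price, so CS = 0 and the firm captures all surplus.
CS = 0.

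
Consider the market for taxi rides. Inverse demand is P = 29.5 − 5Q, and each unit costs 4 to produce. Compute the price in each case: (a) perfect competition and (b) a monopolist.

Competition: P = 4; Monopoly: P = 16.75

Competitive firms price at marginal cost: P = 4, giving Q = 5.1.
A monopolist chooses Q where MR = MC. MR = 29.5 − 10Q; setting this equal to 4 gives Q = 2.55 and P = 16.75.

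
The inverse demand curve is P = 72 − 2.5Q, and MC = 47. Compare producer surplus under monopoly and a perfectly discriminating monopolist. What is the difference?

Producer surplus rises by 62.5

The monopolist equates marginal revenue to marginal cost: 72 − 5Q = 47, so Q = 5. From demand, P = 59.5.
PS = (59.5 − 47)·5 = 62.5.
A perfectly discriminating monopolist sells every unit with P(Q) ≥ MC(Q), so output equals the competitive quantity Q = 10. Each buyer pays their reservation price, so CS = 0 and the firm captures all surplus.
PS = ½·(72 − 47)·10 = 125.
Change in producer surplus: 125 − 62.5 = 62.5.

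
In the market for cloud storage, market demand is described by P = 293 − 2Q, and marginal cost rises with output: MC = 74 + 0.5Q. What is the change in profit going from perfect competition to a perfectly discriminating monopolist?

Competitive equilibrium sets price equal to marginal cost: 293 − 2Q = 74 + 0.5Q, so Q = 87.6 and P = 117.8.
Profit = 117.8·87.6 − (74·87.6 + ½·0.5·87.6²) = 1918.44.
A perfectly discriminating monopolist sells every unit with P(Q) ≥ MC(Q), so output equals the competitive quantity Q = 87.6. Each buyer pays their reservation price, so CS = 0 and the firm captures all surplus.
PS equals the full surplus area, 9592.2. Profit = 9592.2 = 9592.2.
Change in profit: 9592.2 − 1918.44 = 7673.76.

Profit rises by 7673.76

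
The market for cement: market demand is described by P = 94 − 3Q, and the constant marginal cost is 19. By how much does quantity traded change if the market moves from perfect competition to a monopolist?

Under competition P = MC = 19, so Q = (94 − 19)/3 = 25.
Monopoly sets MR = MC: 94 − 6Q = 19 ⇒ Q = 12.5, P = 94 − 3·12.5 = 56.5.
Change in quantity traded: 12.5 − 25 = −12.5.

Quantity traded falls by 12.5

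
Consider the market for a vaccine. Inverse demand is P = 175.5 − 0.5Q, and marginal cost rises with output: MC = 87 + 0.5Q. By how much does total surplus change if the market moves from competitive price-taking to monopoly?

Under competition P = MC: 175.5 − 0.5Q = 87 + 0.5Q ⇒ Q = 88.5, P = 131.25.
CS = ½·(175.5 − 131.25)·88.5 = 31329/16; PS = (131.25·88.5 − 87·88.5 − ½·0.5·88.5²) = 31329/16; TS = 3916.125.
The monopolist equates marginal revenue to marginal cost: 175.5 − Q = 87 + 0.5Q, so Q = 59. From demand, P = 146.
CS = ½·(175.5 − 146)·59 = 870.25; PS = (146·59 − 87·59 − ½·0.5·59²) = 2610.75; TS = 3481.
Change in total surplus: 3481 − 3916.125 = −435.125.

Total surplus falls by 435.125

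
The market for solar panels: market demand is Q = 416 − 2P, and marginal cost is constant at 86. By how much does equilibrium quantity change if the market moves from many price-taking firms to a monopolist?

Equilibrium quantity falls by 122

Inverting demand: P = 208 − 0.5Q.
Competitive firms price at marginal cost: P = 86, giving Q = 244.
A monopolist chooses Q where MR = MC. MR = 208 − Q; setting this equal to 86 gives Q = 122 and P = 147.
Change in equilibrium quantity: 122 − 244 = −122.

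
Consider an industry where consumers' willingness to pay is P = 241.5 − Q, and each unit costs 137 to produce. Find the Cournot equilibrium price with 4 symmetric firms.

With 4 symmetric Cournot firms, each firm's FOC gives 241.5 − 5q = 137, so q = 20.9, Q = 4·20.9 = 83.6, and P = 157.9.

P = 157.9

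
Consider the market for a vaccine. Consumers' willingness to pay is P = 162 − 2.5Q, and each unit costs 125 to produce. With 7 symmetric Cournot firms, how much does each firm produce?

In a 7-firm Cournot equilibrium, symmetry and the first-order condition give q = (162 − 125)/(20) = 1.85. So Q = 12.95 and P = 129.625.

q_i = 1.85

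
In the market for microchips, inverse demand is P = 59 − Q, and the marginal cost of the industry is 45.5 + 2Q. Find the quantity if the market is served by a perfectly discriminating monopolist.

With perfect price discrimination, output is the efficient level Q = 4.5 (where demand meets MC), but every buyer pays their willingness to pay: CS = 0 and PS = total surplus.

Q = 4.5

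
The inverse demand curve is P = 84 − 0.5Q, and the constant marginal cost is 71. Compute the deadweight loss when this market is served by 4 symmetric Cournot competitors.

DWL = 6.76

Competitive firms price at marginal cost: P = 71, giving Q = 26.
Cournot with 4 identical firms: the symmetric best-response condition is 84 − 2.5q = 71. Each firm produces q = 5.2, total output Q = 20.8, price P = 73.6.
DWL is the triangle between Q = 20.8 and Q = 26: ½·(26 − 20.8)·(73.6 − 71) = 6.76.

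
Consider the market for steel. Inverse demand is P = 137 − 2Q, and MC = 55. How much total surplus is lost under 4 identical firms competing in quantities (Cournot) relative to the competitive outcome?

Under competition P = MC = 55, so Q = (137 − 55)/2 = 41.
With 4 symmetric Cournot firms, each firm's FOC gives 137 − 10q = 55, so q = 8.2, Q = 4·8.2 = 32.8, and P = 71.4.
DWL is the triangle between Q = 32.8 and Q = 41: ½·(41 − 32.8)·(71.4 − 55) = 67.24.

DWL = 67.24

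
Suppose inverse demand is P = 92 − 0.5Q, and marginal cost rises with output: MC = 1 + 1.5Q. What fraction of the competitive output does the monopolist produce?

Q_m/Q_c = 0.8

The monopolist equates marginal revenue to marginal cost: 92 − Q = 1 + 1.5Q, so Q = 36.4. From demand, P = 73.8.
Under competition P = MC: 92 − 0.5Q = 1 + 1.5Q ⇒ Q = 45.5, P = 69.25.
Ratio Q_m/Q_c = 36.4/45.5 = 0.8.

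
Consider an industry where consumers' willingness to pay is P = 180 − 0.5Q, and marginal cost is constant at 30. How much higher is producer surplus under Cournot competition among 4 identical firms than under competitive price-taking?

Perfect competition: P = MC = 30, so 180 − 0.5Q = 30 and Q = 300.
PS = (30 − 30)·300 = 0.
With 4 symmetric Cournot firms, each firm's FOC gives 180 − 2.5q = 30, so q = 60, Q = 4·60 = 240, and P = 60.
PS = (60 − 30)·240 = 7200.
Change in producer surplus: 7200 − 0 = 7200.

PS rises by 7200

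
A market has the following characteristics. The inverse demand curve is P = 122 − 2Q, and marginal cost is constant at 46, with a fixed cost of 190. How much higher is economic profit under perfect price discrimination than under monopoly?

Economic profit rises by 722

The monopolist equates marginal revenue to marginal cost: 122 − 4Q = 46, so Q = 19. From demand, P = 84.
Profit = (84 − 46)·19 − 190 = 532.
A perfectly discriminating monopolist sells every unit with P(Q) ≥ MC(Q), so output equals the competitive quantity Q = 38. Each buyer pays their reservation price, so CS = 0 and the firm captures all surplus.
PS equals the full surplus area, 1444. Profit = 1444 − 190 = 1254.
Change in economic profit: 1254 − 532 = 722.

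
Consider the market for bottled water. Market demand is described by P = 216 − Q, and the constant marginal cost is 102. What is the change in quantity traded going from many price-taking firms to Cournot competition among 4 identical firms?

Perfect competition: P = MC = 102, so 216 − Q = 102 and Q = 114.
Cournot with 4 identical firms: the symmetric best-response condition is 216 − 5q = 102. Each firm produces q = 22.8, total output Q = 91.2, price P = 124.8.
Change in quantity traded: 91.2 − 114 = −22.8.

Quantity traded falls by 22.8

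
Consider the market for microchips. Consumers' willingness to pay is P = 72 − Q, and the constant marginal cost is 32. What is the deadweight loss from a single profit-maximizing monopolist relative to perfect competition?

DWL = 200

Perfect competition: P = MC = 32, so 72 − Q = 32 and Q = 40.
Monopoly sets MR = MC: 72 − 2Q = 32 ⇒ Q = 20, P = 72 − 20 = 52.
DWL is the triangle between Q = 20 and Q = 40: ½·(40 − 20)·(52 − 32) = 200.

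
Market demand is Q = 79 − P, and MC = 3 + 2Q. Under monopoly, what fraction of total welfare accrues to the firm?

Inverting demand: P = 79 − Q.
Monopoly sets MR = MC: 79 − 2Q = 3 + 2Q ⇒ Q = 19, P = 79 − 19 = 60.
CS = ½·(79 − 60)·19 = 180.5.
PS = P·Q − VC(Q) = 60·19 − (3·19 + ½·2·19²) = 722.
Share captured = PS/TS = 722/902.5 = 0.8.

PS/TS = 0.8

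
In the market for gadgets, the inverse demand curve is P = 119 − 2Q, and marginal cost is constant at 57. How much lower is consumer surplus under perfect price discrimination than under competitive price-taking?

Consumer surplus falls by 961

Perfect competition: P = MC = 57, so 119 − 2Q = 57 and Q = 31.
CS = ½·(119 − 57)·31 = 961.
With perfect price discrimination, output is the efficient level Q = 31 (where demand meets MC), but every buyer pays their willingness to pay: CS = 0 and PS = total surplus.
CS = 0.
Change in consumer surplus: 0 − 961 = −961.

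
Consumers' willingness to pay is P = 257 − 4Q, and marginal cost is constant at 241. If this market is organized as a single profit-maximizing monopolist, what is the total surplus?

A monopolist chooses Q where MR = MC. MR = 257 − 8Q; setting this equal to 241 gives Q = 2 and P = 249.
CS = ½·(257 − 249)·2 = 8; PS = (249 − 241)·2 = 16; TS = 24.

TS = 24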